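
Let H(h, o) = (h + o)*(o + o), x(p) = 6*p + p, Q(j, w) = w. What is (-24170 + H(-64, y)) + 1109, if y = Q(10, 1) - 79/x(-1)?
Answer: -1192253/49 ≈ -24332.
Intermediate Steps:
x(p) = 7*p
y = 86/7 (y = 1 - 79/(7*(-1)) = 1 - 79/(-7) = 1 - 79*(-1)/7 = 1 - 1*(-79/7) = 1 + 79/7 = 86/7 ≈ 12.286)
H(h, o) = 2*o*(h + o) (H(h, o) = (h + o)*(2*o) = 2*o*(h + o))
(-24170 + H(-64, y)) + 1109 = (-24170 + 2*(86/7)*(-64 + 86/7)) + 1109 = (-24170 + 2*(86/7)*(-362/7)) + 1109 = (-24170 - 62264/49) + 1109 = -1246594/49 + 1109 = -1192253/49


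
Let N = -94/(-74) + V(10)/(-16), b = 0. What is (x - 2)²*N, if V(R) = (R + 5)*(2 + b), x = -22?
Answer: -12888/37 ≈ -348.32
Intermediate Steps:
V(R) = 10 + 2*R (V(R) = (R + 5)*(2 + 0) = (5 + R)*2 = 10 + 2*R)
N = -179/296 (N = -94/(-74) + (10 + 2*10)/(-16) = -94*(-1/74) + (10 + 20)*(-1/16) = 47/37 + 30*(-1/16) = 47/37 - 15/8 = -179/296 ≈ -0.60473)
(x - 2)²*N = (-22 - 2)²*(-179/296) = (-24)²*(-179/296) = 576*(-179/296) = -12888/37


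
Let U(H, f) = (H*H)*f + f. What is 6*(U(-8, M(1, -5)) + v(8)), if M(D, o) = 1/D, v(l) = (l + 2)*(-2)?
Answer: 270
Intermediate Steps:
v(l) = -4 - 2*l (v(l) = (2 + l)*(-2) = -4 - 2*l)
M(D, o) = 1/D
U(H, f) = f + f*H**2 (U(H, f) = H**2*f + f = f*H**2 + f = f + f*H**2)
6*(U(-8, M(1, -5)) + v(8)) = 6*((1 + (-8)**2)/1 + (-4 - 2*8)) = 6*(1*(1 + 64) + (-4 - 16)) = 6*(1*65 - 20) = 6*(65 - 20) = 6*45 = 270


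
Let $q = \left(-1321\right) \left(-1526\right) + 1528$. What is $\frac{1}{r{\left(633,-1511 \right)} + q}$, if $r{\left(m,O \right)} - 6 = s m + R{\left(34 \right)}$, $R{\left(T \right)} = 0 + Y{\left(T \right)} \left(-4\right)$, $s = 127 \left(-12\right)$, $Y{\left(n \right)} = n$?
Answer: $\frac{1}{1052552} \approx 9.5007 \cdot 10^{-7}$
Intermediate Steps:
$s = -1524$
$R{\left(T \right)} = - 4 T$ ($R{\left(T \right)} = 0 + T \left(-4\right) = 0 - 4 T = - 4 T$)
$r{\left(m,O \right)} = -130 - 1524 m$ ($r{\left(m,O \right)} = 6 - \left(136 + 1524 m\right) = -130 - 1524 m$)
$q = 2017374$ ($q = 2015846 + 1528 = 2017374$)
$\frac{1}{r{\left(633,-1511 \right)} + q} = \frac{1}{\left(-130 - 964692\right) + 2017374} = \frac{1}{-964822 + 2017374} = \frac{1}{1052552}$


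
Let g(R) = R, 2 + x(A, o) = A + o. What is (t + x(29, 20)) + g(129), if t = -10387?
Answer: -10211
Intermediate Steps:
x(A, o) = -2 + A + o (x(A, o) = -2 + (A + o) = -2 + A + o)
(t + x(29, 20)) + g(129) = (-10387 + (-2 + 29 + 20)) + 129 = (-10387 + 47) + 129 = -10340 + 129 = -10211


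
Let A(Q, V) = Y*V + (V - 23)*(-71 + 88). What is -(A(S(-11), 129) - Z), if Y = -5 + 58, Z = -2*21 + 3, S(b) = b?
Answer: -8678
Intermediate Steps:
Z = -39 (Z = -42 + 3 = -39)
Y = 53
A(Q, V) = -391 + 70*V (A(Q, V) = 53*V + (V - 23)*(-71 + 88) = 53*V + (-23 + V)*17 = 53*V + (-391 + 17*V) = -391 + 70*V)
-(A(S(-11), 129) - Z) = -((-391 + 70*129) - 1*(-39)) = -((-391 + 9030) + 39) = -(8639 + 39) = -1*8678 = -8678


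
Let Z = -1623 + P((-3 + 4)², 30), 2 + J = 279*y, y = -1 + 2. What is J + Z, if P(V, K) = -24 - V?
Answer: -1371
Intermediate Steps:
y = 1
J = 277 (J = -2 + 279*1 = -2 + 279 = 277)
Z = -1648 (Z = -1623 + (-24 - (-3 + 4)²) = -1623 + (-24 - 1*1²) = -1623 + (-24 - 1*1) = -1623 + (-24 - 1) = -1623 - 25 = -1648)
J + Z = 277 - 1648 = -1371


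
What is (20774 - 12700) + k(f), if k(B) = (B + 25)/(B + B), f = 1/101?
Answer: 9337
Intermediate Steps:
f = 1/101 ≈ 0.0099010
k(B) = (25 + B)/(2*B) (k(B) = (25 + B)/((2*B)) = (25 + B)*(1/(2*B)) = (25 + B)/(2*B))
(20774 - 12700) + k(f) = (20774 - 12700) + (25 + 1/101)/(2*(1/101)) = 8074 + (½)*101*(2526/101) = 8074 + 1263 = 9337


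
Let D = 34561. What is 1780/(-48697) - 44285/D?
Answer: -361425/274241 ≈ -1.3179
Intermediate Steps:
1780/(-48697) - 44285/D = 1780/(-48697) - 44285/34561 = 1780*(-1/48697) - 44285*1/34561 = -1780/48697 - 2605/2033 = -361425/274241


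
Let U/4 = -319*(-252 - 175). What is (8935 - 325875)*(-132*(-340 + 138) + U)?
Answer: -181136281040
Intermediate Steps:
U = 544852 (U = 4*(-319*(-252 - 175)) = 4*(-319*(-427)) = 4*136213 = 544852)
(8935 - 325875)*(-132*(-340 + 138) + U) = (8935 - 325875)*(-132*(-340 + 138) + 544852) = -316940*(-132*(-202) + 544852) = -316940*(26664 + 544852) = -316940*571516 = -181136281040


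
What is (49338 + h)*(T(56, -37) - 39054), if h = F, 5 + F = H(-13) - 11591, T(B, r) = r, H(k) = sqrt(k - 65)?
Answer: -1475372522 - 39091*I*sqrt(78) ≈ -1.4754e+9 - 3.4524e+5*I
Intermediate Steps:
H(k) = sqrt(-65 + k)
F = -11596 + I*sqrt(78) (F = -5 + (sqrt(-65 - 13) - 11591) = -5 + (sqrt(-78) - 11591) = -5 + (I*sqrt(78) - 11591) = -5 + (-11591 + I*sqrt(78)) = -11596 + I*sqrt(78) ≈ -11596.0 + 8.8318*I)
h = -11596 + I*sqrt(78) ≈ -11596.0 + 8.8318*I
(49338 + h)*(T(56, -37) - 39054) = (49338 + (-11596 + I*sqrt(78)))*(-37 - 39054) = (37742 + I*sqrt(78))*(-39091) = -1475372522 - 39091*I*sqrt(78)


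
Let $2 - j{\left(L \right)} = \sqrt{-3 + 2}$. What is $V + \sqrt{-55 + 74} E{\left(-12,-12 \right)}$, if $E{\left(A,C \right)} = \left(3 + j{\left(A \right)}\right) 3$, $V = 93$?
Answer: $93 + 3 \sqrt{19} \left(5 - i\right) \approx 158.38 - 13.077 i$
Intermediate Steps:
$j{\left(L \right)} = 2 - i$ ($j{\left(L \right)} = 2 - \sqrt{-3 + 2} = 2 - \sqrt{-1} = 2 - i$)
$E{\left(A,C \right)} = 15 - 3 i$ ($E{\left(A,C \right)} = \left(3 + \left(2 - i\right)\right) 3 = \left(5 - i\right) 3 = 15 - 3 i$)
$V + \sqrt{-55 + 74} E{\left(-12,-12 \right)} = 93 + \sqrt{-55 + 74} \left(15 - 3 i\right) = 93 + \sqrt{19} \left(15 - 3 i\right)$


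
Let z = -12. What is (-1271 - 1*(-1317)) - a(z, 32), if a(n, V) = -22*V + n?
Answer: 762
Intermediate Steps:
a(n, V) = n - 22*V
(-1271 - 1*(-1317)) - a(z, 32) = (-1271 - 1*(-1317)) - (-12 - 22*32) = (-1271 + 1317) - (-12 - 704) = 46 - 1*(-716) = 46 + 716 = 762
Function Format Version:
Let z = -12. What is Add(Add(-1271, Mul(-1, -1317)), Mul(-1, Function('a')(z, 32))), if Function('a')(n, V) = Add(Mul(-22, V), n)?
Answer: 762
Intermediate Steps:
Function('a')(n, V) = Add(n, Mul(-22, V))
Add(Add(-1271, Mul(-1, -1317)), Mul(-1, Function('a')(z, 32))) = Add(Add(-1271, Mul(-1, -1317)), Mul(-1, Add(-12, Mul(-22, 32)))) = Add(Add(-1271, 1317), Mul(-1, Add(-12, -704))) = Add(46, Mul(-1, -716)) = Add(46, 716) = 762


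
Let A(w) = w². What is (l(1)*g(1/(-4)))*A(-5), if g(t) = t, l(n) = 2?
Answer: -25/2 ≈ -12.500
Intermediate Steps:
(l(1)*g(1/(-4)))*A(-5) = (2*(1/(-4)))*(-5)² = (2*(1*(-¼)))*25 = (2*(-¼))*25 = -½*25 = -25/2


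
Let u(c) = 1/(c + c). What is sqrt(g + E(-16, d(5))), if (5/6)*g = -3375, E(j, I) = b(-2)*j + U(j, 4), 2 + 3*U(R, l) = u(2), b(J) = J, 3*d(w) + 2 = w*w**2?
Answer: 83*I*sqrt(21)/6 ≈ 63.392*I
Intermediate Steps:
d(w) = -2/3 + w**3/3 (d(w) = -2/3 + (w*w**2)/3 = -2/3 + w**3/3)
u(c) = 1/(2*c)
U(R, l) = -7/12 (U(R, l) = -2/3 + ((1/2)/2)/3 = -2/3 + ((1/2)*(1/2))/3 = -2/3 + (1/3)*(1/4) = -2/3 + 1/12 = -7/12)
E(j, I) = -7/12 - 2*j (E(j, I) = -2*j - 7/12 = -7/12 - 2*j)
g = -4050 (g = (6/5)*(-3375) = -4050)
sqrt(g + E(-16, d(5))) = sqrt(-4050 + (-7/12 - 2*(-16))) = sqrt(-4050 + (-7/12 + 32)) = sqrt(-4050 + 377/12) = sqrt(-48223/12) = 83*I*sqrt(21)/6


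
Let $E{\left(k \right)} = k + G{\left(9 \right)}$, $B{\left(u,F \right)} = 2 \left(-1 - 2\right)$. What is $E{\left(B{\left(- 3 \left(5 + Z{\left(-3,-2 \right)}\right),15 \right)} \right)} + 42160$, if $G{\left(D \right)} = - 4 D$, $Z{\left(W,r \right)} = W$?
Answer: $42118$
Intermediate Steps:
$B{\left(u,F \right)} = -6$ ($B{\left(u,F \right)} = 2 \left(-3\right) = -6$)
$E{\left(k \right)} = -36 + k$ ($E{\left(k \right)} = k - 36 = -36 + k$)
$E{\left(B{\left(- 3 \left(5 + Z{\left(-3,-2 \right)}\right),15 \right)} \right)} + 42160 = \left(-36 - 6\right) + 42160 = -42 + 42160 = 42118$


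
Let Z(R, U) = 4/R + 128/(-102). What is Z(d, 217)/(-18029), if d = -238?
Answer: 454/6436353 ≈ 7.0537e-5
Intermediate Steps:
Z(R, U) = -64/51 + 4/R (Z(R, U) = 4/R + 128*(-1/102) = 4/R - 64/51 = -64/51 + 4/R)
Z(d, 217)/(-18029) = (-64/51 + 4/(-238))/(-18029) = (-64/51 + 4*(-1/238))*(-1/18029) = (-64/51 - 2/119)*(-1/18029) = -454/357*(-1/18029) = 454/6436353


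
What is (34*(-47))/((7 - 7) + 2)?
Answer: -799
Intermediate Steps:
(34*(-47))/((7 - 7) + 2) = -1598/(0 + 2) = -1598/2 = -1598*½ = -799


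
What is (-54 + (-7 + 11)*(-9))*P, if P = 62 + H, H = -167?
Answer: 9450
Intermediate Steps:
P = -105 (P = 62 - 167 = -105)
(-54 + (-7 + 11)*(-9))*P = (-54 + (-7 + 11)*(-9))*(-105) = (-54 + 4*(-9))*(-105) = (-54 - 36)*(-105) = -90*(-105) = 9450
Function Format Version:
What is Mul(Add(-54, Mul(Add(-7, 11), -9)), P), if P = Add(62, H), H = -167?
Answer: 9450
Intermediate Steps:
P = -105 (P = Add(62, -167) = -105)
Mul(Add(-54, Mul(Add(-7, 11), -9)), P) = Mul(Add(-54, Mul(Add(-7, 11), -9)), -105) = Mul(Add(-54, Mul(4, -9)), -105) = Mul(Add(-54, -36), -105) = Mul(-90, -105) = 9450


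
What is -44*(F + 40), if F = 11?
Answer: -2244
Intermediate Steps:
-44*(F + 40) = -44*(11 + 40) = -44*51 = -2244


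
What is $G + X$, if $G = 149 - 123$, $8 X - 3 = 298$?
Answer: $\frac{509}{8} \approx 63.625$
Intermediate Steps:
$X = \frac{301}{8}$ ($X = \frac{3}{8} + \frac{1}{8} \cdot 298 = \frac{3}{8} + \frac{149}{4} = \frac{301}{8} \approx 37.625$)
$G = 26$ ($G = 149 - 123 = 26$)
$G + X = 26 + \frac{301}{8} = \frac{509}{8}$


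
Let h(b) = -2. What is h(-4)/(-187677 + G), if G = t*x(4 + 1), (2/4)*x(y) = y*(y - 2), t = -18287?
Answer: 2/736287 ≈ 2.7163e-6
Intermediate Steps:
x(y) = 2*y*(-2 + y) (x(y) = 2*(y*(y - 2)) = 2*(y*(-2 + y)) = 2*y*(-2 + y))
G = -548610 (G = -36574*(4 + 1)*(-2 + (4 + 1)) = -36574*5*(-2 + 5) = -36574*5*3 = -18287*30 = -548610)
h(-4)/(-187677 + G) = -2/(-187677 - 548610) = -2/(-736287) = -1/736287*(-2) = 2/736287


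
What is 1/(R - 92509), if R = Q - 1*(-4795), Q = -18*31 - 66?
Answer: -1/88338 ≈ -1.1320e-5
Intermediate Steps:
Q = -624 (Q = -558 - 66 = -624)
R = 4171 (R = -624 - 1*(-4795) = -624 + 4795 = 4171)
1/(R - 92509) = 1/(4171 - 92509) = 1/(-88338) = -1/88338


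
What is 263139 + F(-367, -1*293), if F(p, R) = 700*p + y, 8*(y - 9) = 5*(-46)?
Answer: 24877/4 ≈ 6219.3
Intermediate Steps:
y = -79/4 (y = 9 + (5*(-46))/8 = 9 + (⅛)*(-230) = 9 - 115/4 = -79/4 ≈ -19.750)
F(p, R) = -79/4 + 700*p (F(p, R) = 700*p - 79/4 = -79/4 + 700*p)
263139 + F(-367, -1*293) = 263139 + (-79/4 + 700*(-367)) = 263139 + (-79/4 - 256900) = 263139 - 1027679/4 = 24877/4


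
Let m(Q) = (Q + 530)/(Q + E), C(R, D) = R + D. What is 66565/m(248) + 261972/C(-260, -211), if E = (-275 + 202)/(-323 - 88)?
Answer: 1038059813113/50202006 ≈ 20678.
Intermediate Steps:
C(R, D) = D + R
E = 73/411 (E = -73/(-411) = -73*(-1/411) = 73/411 ≈ 0.17762)
m(Q) = (530 + Q)/(73/411 + Q) (m(Q) = (Q + 530)/(Q + 73/411) = (530 + Q)/(73/411 + Q))
66565/m(248) + 261972/C(-260, -211) = 66565/((411*(530 + 248)/(73 + 411*248))) + 261972/(-211 - 260) = 66565/((411*778/(73 + 101928))) + 261972/(-471) = 66565/((411*778/102001)) + 261972*(-1/471) = 66565/((411*(1/102001)*778)) - 87324/157 = 66565/(319758/102001) - 87324/157 = 66565*(102001/319758) - 87324/157 = 6789696565/319758 - 87324/157 = 1038059813113/50202006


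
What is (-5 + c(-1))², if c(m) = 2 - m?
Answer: 4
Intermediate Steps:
(-5 + c(-1))² = (-5 + (2 - 1*(-1)))² = (-5 + (2 + 1))² = (-5 + 3)² = (-2)² = 4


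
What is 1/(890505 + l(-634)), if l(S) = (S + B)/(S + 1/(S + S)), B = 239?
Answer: 803913/715889046925 ≈ 1.1230e-6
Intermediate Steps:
l(S) = (239 + S)/(S + 1/(2*S)) (l(S) = (S + 239)/(S + 1/(S + S)) = (239 + S)/(S + 1/(2*S)))
1/(890505 + l(-634)) = 1/(890505 + 2*(-634)*(239 - 634)/(1 + 2*(-634)**2)) = 1/(890505 + 2*(-634)*(-395)/(1 + 2*401956)) = 1/(890505 + 2*(-634)*(-395)/(1 + 803912)) = 1/(890505 + 2*(-634)*(-395)/803913) = 1/(890505 + 2*(-634)*(1/803913)*(-395)) = 1/(890505 + 500860/803913) = 1/(715889046925/803913) = 803913/715889046925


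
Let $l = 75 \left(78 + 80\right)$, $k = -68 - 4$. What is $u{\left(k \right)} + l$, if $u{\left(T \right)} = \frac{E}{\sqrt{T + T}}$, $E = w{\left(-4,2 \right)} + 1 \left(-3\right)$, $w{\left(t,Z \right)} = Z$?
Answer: $11850 + \frac{i}{12} \approx 11850.0 + 0.083333 i$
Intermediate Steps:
$k = -72$ ($k = -68 - 4 = -72$)
$E = -1$ ($E = 2 + 1 \left(-3\right) = 2 - 3 = -1$)
$u{\left(T \right)} = - \frac{\sqrt{2}}{2 \sqrt{T}}$ ($u{\left(T \right)} = - \frac{1}{\sqrt{T + T}} = - \frac{1}{\sqrt{2 T}} = - \frac{1}{\sqrt{2} \sqrt{T}} = - \frac{\sqrt{2}}{2 \sqrt{T}}$)
$l = 11850$ ($l = 75 \cdot 158 = 11850$)
$u{\left(k \right)} + l = - \frac{\sqrt{2}}{2 \cdot 6 i \sqrt{2}} + 11850 = - \frac{\sqrt{2} \left(- \frac{i \sqrt{2}}{12}\right)}{2} + 11850 = \frac{i}{12} + 11850 = 11850 + \frac{i}{12}$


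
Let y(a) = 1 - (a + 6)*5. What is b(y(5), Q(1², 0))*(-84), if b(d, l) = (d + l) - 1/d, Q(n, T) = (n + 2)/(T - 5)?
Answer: 206318/45 ≈ 4584.8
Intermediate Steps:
y(a) = -29 - 5*a (y(a) = 1 - (6 + a)*5 = 1 - (30 + 5*a) = 1 + (-30 - 5*a) = -29 - 5*a)
Q(n, T) = (2 + n)/(-5 + T)
b(d, l) = d + l - 1/d
b(y(5), Q(1², 0))*(-84) = ((-29 - 5*5) + (2 + 1²)/(-5 + 0) - 1/(-29 - 5*5))*(-84) = ((-29 - 25) + (2 + 1)/(-5) - 1/(-29 - 25))*(-84) = (-54 - ⅕*3 - 1/(-54))*(-84) = (-54 - ⅗ - 1*(-1/54))*(-84) = (-54 - ⅗ + 1/54)*(-84) = -14737/270*(-84) = 206318/45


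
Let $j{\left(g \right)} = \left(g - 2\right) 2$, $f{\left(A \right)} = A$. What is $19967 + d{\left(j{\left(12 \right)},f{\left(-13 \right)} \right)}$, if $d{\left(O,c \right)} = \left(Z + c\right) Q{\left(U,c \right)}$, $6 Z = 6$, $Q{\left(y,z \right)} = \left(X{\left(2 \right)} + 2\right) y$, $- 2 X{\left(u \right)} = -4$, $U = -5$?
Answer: $20207$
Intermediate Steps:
$X{\left(u \right)} = 2$ ($X{\left(u \right)} = \left(- \frac{1}{2}\right) \left(-4\right) = 2$)
$Q{\left(y,z \right)} = 4 y$ ($Q{\left(y,z \right)} = \left(2 + 2\right) y = 4 y$)
$Z = 1$ ($Z = \frac{1}{6} \cdot 6 = 1$)
$j{\left(g \right)} = -4 + 2 g$ ($j{\left(g \right)} = \left(-2 + g\right) 2 = -4 + 2 g$)
$d{\left(O,c \right)} = -20 - 20 c$ ($d{\left(O,c \right)} = \left(1 + c\right) 4 \left(-5\right) = \left(1 + c\right) \left(-20\right) = -20 - 20 c$)
$19967 + d{\left(j{\left(12 \right)},f{\left(-13 \right)} \right)} = 19967 - -240 = 19967 + \left(-20 + 260\right) = 19967 + 240 = 20207$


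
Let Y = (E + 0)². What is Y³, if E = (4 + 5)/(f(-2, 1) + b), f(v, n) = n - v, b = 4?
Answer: 531441/117649 ≈ 4.5172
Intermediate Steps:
E = 9/7 (E = (4 + 5)/((1 - 1*(-2)) + 4) = 9/((1 + 2) + 4) = 9/(3 + 4) = 9/7 ≈ 1.2857)
Y = 81/49 (Y = (9/7 + 0)² = (9/7)² = 81/49 ≈ 1.6531)
Y³ = (81/49)³ = 531441/117649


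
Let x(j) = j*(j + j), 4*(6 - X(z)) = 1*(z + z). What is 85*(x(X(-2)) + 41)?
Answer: 11815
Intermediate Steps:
X(z) = 6 - z/2 (X(z) = 6 - (z + z)/4 = 6 - 2*z/4 = 6 - z/2)
x(j) = 2*j² (x(j) = j*(2*j) = 2*j²)
85*(x(X(-2)) + 41) = 85*(2*(6 - ½*(-2))² + 41) = 85*(2*(6 + 1)² + 41) = 85*(2*7² + 41) = 85*(2*49 + 41) = 85*(98 + 41) = 85*139 = 11815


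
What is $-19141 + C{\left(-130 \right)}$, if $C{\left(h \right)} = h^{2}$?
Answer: $-2241$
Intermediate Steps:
$-19141 + C{\left(-130 \right)} = -19141 + \left(-130\right)^{2} = -19141 + 16900 = -2241$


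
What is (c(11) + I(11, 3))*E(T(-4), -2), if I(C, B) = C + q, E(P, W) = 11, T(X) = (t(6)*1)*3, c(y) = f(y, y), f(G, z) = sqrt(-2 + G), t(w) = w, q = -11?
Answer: 33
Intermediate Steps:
c(y) = sqrt(-2 + y)
T(X) = 18 (T(X) = (6*1)*3 = 6*3 = 18)
I(C, B) = -11 + C (I(C, B) = C - 11 = -11 + C)
(c(11) + I(11, 3))*E(T(-4), -2) = (sqrt(-2 + 11) + (-11 + 11))*11 = (sqrt(9) + 0)*11 = (3 + 0)*11 = 3*11 = 33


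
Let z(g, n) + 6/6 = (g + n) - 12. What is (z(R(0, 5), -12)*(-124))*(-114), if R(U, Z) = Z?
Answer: -282720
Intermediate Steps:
z(g, n) = -13 + g + n (z(g, n) = -1 + ((g + n) - 12) = -1 + (-12 + g + n) = -13 + g + n)
(z(R(0, 5), -12)*(-124))*(-114) = ((-13 + 5 - 12)*(-124))*(-114) = -20*(-124)*(-114) = 2480*(-114) = -282720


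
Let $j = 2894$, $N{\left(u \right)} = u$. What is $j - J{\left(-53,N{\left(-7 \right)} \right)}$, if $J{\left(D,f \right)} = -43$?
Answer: $2937$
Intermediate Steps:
$j - J{\left(-53,N{\left(-7 \right)} \right)} = 2894 - -43 = 2894 + 43 = 2937$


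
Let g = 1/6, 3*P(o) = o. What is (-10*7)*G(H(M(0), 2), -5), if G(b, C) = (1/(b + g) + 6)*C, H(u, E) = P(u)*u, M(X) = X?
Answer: 4200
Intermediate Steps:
P(o) = o/3
H(u, E) = u²/3 (H(u, E) = (u/3)*u = u²/3)
g = ⅙ ≈ 0.16667
G(b, C) = C*(6 + 1/(⅙ + b)) (G(b, C) = (1/(b + ⅙) + 6)*C = (1/(⅙ + b) + 6)*C = (6 + 1/(⅙ + b))*C = C*(6 + 1/(⅙ + b)))
(-10*7)*G(H(M(0), 2), -5) = (-10*7)*(12*(-5)*(1 + 3*((⅓)*0²))/(1 + 6*((⅓)*0²))) = -840*(-5)*(1 + 3*((⅓)*0))/(1 + 6*((⅓)*0)) = -840*(-5)*(1 + 3*0)/(1 + 6*0) = -840*(-5)*(1 + 0)/(1 + 0) = -840*(-5)/1 = -840*(-5) = -70*(-60) = 4200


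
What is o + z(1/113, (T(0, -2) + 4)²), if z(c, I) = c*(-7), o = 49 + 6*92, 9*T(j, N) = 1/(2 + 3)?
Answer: 67906/113 ≈ 600.94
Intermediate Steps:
T(j, N) = 1/45 (T(j, N) = 1/(9*(2 + 3)) = (⅑)/5 = (⅑)*(⅕) = 1/45)
o = 601 (o = 49 + 552 = 601)
z(c, I) = -7*c
o + z(1/113, (T(0, -2) + 4)²) = 601 - 7/113 = 67906/113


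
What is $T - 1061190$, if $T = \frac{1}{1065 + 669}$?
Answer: $- \frac{1840103459}{1734} \approx -1.0612 \cdot 10^{6}$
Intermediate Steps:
$T = \frac{1}{1734} \approx 0.0005767$
$T - 1061190 = \frac{1}{1734} - 1061190 = - \frac{1840103459}{1734}$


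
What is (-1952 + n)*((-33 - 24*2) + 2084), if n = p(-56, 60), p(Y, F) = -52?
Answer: -4014012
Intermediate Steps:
n = -52
(-1952 + n)*((-33 - 24*2) + 2084) = (-1952 - 52)*((-33 - 24*2) + 2084) = -2004*((-33 - 48) + 2084) = -2004*(-81 + 2084) = -2004*2003 = -4014012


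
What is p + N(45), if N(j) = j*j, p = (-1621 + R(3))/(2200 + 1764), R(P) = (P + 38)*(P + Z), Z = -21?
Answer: 8024741/3964 ≈ 2024.4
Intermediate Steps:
R(P) = (-21 + P)*(38 + P) (R(P) = (P + 38)*(P - 21) = (38 + P)*(-21 + P) = (-21 + P)*(38 + P))
p = -2359/3964 (p = (-1621 + (-798 + 3**2 + 17*3))/(2200 + 1764) = (-1621 + (-798 + 9 + 51))/3964 = (-1621 - 738)*(1/3964) = -2359*1/3964 = -2359/3964 ≈ -0.59511)
N(j) = j**2
p + N(45) = -2359/3964 + 45**2 = -2359/3964 + 2025 = 8024741/3964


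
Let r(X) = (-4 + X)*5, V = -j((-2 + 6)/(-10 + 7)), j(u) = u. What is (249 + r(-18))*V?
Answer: 556/3 ≈ 185.33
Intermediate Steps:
V = 4/3 (V = -(-2 + 6)/(-10 + 7) = -4/(-3) = -4*(-1)/3 = -1*(-4/3) = 4/3 ≈ 1.3333)
r(X) = -20 + 5*X
(249 + r(-18))*V = (249 + (-20 + 5*(-18)))*(4/3) = (249 + (-20 - 90))*(4/3) = (249 - 110)*(4/3) = 139*(4/3) = 556/3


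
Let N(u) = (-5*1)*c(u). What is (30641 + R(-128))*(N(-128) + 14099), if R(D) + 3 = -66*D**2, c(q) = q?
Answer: -15486355734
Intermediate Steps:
N(u) = -5*u (N(u) = (-5*1)*u = -5*u)
R(D) = -3 - 66*D**2
(30641 + R(-128))*(N(-128) + 14099) = (30641 + (-3 - 66*(-128)**2))*(-5*(-128) + 14099) = (30641 + (-3 - 66*16384))*(640 + 14099) = (30641 + (-3 - 1081344))*14739 = (30641 - 1081347)*14739 = -1050706*14739 = -15486355734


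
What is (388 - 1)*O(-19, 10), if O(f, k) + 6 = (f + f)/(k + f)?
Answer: -688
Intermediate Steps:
O(f, k) = -6 + 2*f/(f + k) (O(f, k) = -6 + (f + f)/(k + f) = -6 + (2*f)/(f + k) = -6 + 2*f/(f + k))
(388 - 1)*O(-19, 10) = (388 - 1)*(2*(-3*10 - 2*(-19))/(-19 + 10)) = 387*(2*(-30 + 38)/(-9)) = 387*(2*(-⅑)*8) = 387*(-16/9) = -688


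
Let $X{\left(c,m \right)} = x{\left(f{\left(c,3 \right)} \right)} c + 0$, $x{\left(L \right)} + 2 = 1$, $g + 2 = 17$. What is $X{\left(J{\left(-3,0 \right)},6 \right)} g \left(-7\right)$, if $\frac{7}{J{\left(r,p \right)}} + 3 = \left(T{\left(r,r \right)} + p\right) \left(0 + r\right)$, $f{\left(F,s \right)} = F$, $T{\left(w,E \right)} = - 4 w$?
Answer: $- \frac{245}{13} \approx -18.846$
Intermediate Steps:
$g = 15$ ($g = -2 + 17 = 15$)
$x{\left(L \right)} = -1$ ($x{\left(L \right)} = -2 + 1 = -1$)
$J{\left(r,p \right)} = \frac{7}{-3 + r \left(p - 4 r\right)}$ ($J{\left(r,p \right)} = \frac{7}{-3 + \left(- 4 r + p\right) \left(0 + r\right)} = \frac{7}{-3 + \left(p - 4 r\right) r} = \frac{7}{-3 + r \left(p - 4 r\right)}$)
$X{\left(c,m \right)} = - c$ ($X{\left(c,m \right)} = - c + 0 = - c$)
$X{\left(J{\left(-3,0 \right)},6 \right)} g \left(-7\right) = - \frac{7}{-3 - 4 \left(-3\right)^{2} + 0 \left(-3\right)} 15 \left(-7\right) = - \frac{7}{-3 - 36 + 0} \cdot 15 \left(-7\right) = - \frac{7}{-39} \cdot 15 \left(-7\right) = - \frac{7 \left(-1\right)}{39} \cdot 15 \left(-7\right) = \left(-1\right) \left(- \frac{7}{39}\right) 15 \left(-7\right) = \frac{7}{39} \cdot 15 \left(-7\right) = \frac{35}{13} \left(-7\right) = - \frac{245}{13}$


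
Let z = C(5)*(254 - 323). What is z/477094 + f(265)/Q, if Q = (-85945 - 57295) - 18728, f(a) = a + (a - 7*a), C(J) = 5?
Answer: 5436515/728999632 ≈ 0.0074575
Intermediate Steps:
z = -345 (z = 5*(254 - 323) = 5*(-69) = -345)
f(a) = -5*a (f(a) = a - 6*a = -5*a)
Q = -161968 (Q = -143240 - 18728 = -161968)
z/477094 + f(265)/Q = -345/477094 - 5*265/(-161968) = -345*1/477094 - 1325*(-1/161968) = -345/477094 + 25/3056 = 5436515/728999632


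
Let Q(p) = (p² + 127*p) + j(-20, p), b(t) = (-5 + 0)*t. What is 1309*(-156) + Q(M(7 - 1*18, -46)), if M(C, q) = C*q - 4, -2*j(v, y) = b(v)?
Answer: 111504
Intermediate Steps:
b(t) = -5*t
j(v, y) = 5*v/2 (j(v, y) = -(-5)*v/2 = 5*v/2)
M(C, q) = -4 + C*q
Q(p) = -50 + p² + 127*p (Q(p) = (p² + 127*p) + (5/2)*(-20) = (p² + 127*p) - 50 = -50 + p² + 127*p)
1309*(-156) + Q(M(7 - 1*18, -46)) = 1309*(-156) + (-50 + (-4 + (7 - 1*18)*(-46))² + 127*(-4 + (7 - 1*18)*(-46))) = -204204 + (-50 + (-4 + (7 - 18)*(-46))² + 127*(-4 + (7 - 18)*(-46))) = -204204 + (-50 + (-4 - 11*(-46))² + 127*(-4 - 11*(-46))) = -204204 + (-50 + (-4 + 506)² + 127*(-4 + 506)) = -204204 + (-50 + 502² + 127*502) = -204204 + (-50 + 252004 + 63754) = -204204 + 315708 = 111504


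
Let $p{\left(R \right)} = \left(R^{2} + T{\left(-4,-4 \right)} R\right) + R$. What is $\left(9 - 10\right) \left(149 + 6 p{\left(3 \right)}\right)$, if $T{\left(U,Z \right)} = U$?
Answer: $-149$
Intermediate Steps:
$p{\left(R \right)} = R^{2} - 3 R$ ($p{\left(R \right)} = \left(R^{2} - 4 R\right) + R = R^{2} - 3 R$)
$\left(9 - 10\right) \left(149 + 6 p{\left(3 \right)}\right) = \left(9 - 10\right) \left(149 + 6 \cdot 3 \left(-3 + 3\right)\right) = - (149 + 6 \cdot 3 \cdot 0) = - (149 + 6 \cdot 0) = - (149 + 0) = \left(-1\right) 149 = -149$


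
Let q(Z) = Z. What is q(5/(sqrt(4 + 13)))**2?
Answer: 25/17 ≈ 1.4706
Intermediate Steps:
q(5/(sqrt(4 + 13)))**2 = (5/(sqrt(4 + 13)))**2 = (5/(sqrt(17)))**2 = (5*(sqrt(17)/17))**2 = (5*sqrt(17)/17)**2 = 25/17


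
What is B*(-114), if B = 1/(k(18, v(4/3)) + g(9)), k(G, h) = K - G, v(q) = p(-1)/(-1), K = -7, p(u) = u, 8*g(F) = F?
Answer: 912/191 ≈ 4.7749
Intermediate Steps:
g(F) = F/8
v(q) = 1 (v(q) = -1/(-1) = -1*(-1) = 1)
k(G, h) = -7 - G
B = -8/191 (B = 1/((-7 - 1*18) + (⅛)*9) = 1/((-7 - 18) + 9/8) = 1/(-25 + 9/8) = 1/(-191/8) = -8/191 ≈ -0.041885)
B*(-114) = -8/191*(-114) = 912/191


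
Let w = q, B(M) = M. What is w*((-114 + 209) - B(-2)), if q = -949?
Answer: -92053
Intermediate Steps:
w = -949
w*((-114 + 209) - B(-2)) = -949*((-114 + 209) - 1*(-2)) = -949*(95 + 2) = -949*97 = -92053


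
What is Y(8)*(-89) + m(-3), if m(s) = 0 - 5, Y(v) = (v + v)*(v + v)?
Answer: -22789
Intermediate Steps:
Y(v) = 4*v² (Y(v) = (2*v)*(2*v) = 4*v²)
m(s) = -5
Y(8)*(-89) + m(-3) = (4*8²)*(-89) - 5 = (4*64)*(-89) - 5 = 256*(-89) - 5 = -22784 - 5 = -22789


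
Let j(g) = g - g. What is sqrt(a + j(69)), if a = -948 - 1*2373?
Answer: 9*I*sqrt(41) ≈ 57.628*I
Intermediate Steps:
j(g) = 0
a = -3321 (a = -948 - 2373 = -3321)
sqrt(a + j(69)) = sqrt(-3321 + 0) = sqrt(-3321) = 9*I*sqrt(41)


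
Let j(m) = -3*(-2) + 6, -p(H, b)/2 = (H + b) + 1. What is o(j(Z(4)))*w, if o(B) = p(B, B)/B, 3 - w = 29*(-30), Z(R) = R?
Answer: -7275/2 ≈ -3637.5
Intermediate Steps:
p(H, b) = -2 - 2*H - 2*b (p(H, b) = -2*((H + b) + 1) = -2*(1 + H + b) = -2 - 2*H - 2*b)
w = 873 (w = 3 - 29*(-30) = 3 - 1*(-870) = 3 + 870 = 873)
j(m) = 12 (j(m) = 6 + 6 = 12)
o(B) = (-2 - 4*B)/B (o(B) = (-2 - 2*B - 2*B)/B = (-2 - 4*B)/B)
o(j(Z(4)))*w = (-4 - 2/12)*873 = (-4 - 2*1/12)*873 = (-4 - 1/6)*873 = -25/6*873 = -7275/2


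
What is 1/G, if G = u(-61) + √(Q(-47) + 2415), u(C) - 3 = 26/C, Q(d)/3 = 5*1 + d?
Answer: -9577/8492720 + 3721*√2289/8492720 ≈ 0.019834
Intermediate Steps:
Q(d) = 15 + 3*d (Q(d) = 3*(5*1 + d) = 3*(5 + d) = 15 + 3*d)
u(C) = 3 + 26/C
G = 157/61 + √2289 (G = (3 + 26/(-61)) + √((15 + 3*(-47)) + 2415) = (3 + 26*(-1/61)) + √((15 - 141) + 2415) = (3 - 26/61) + √(-126 + 2415) = 157/61 + √2289 ≈ 50.417)
1/G = 1/(157/61 + √2289)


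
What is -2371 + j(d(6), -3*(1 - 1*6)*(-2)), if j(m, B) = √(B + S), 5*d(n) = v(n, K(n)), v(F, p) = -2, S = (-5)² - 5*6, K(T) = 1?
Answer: -2371 + I*√35 ≈ -2371.0 + 5.9161*I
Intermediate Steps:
S = -5 (S = 25 - 30 = -5)
d(n) = -⅖ (d(n) = (⅕)*(-2) = -⅖)
j(m, B) = √(-5 + B) (j(m, B) = √(B - 5) = √(-5 + B))
-2371 + j(d(6), -3*(1 - 1*6)*(-2)) = -2371 + √(-5 - 3*(1 - 1*6)*(-2)) = -2371 + √(-5 - 3*(1 - 6)*(-2)) = -2371 + √(-5 - 3*(-5)*(-2)) = -2371 + √(-5 + 15*(-2)) = -2371 + √(-5 - 30) = -2371 + √(-35) = -2371 + I*√35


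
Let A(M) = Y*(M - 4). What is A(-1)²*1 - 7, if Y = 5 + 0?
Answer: 618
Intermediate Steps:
Y = 5
A(M) = -20 + 5*M (A(M) = 5*(M - 4) = 5*(-4 + M) = -20 + 5*M)
A(-1)²*1 - 7 = (-20 + 5*(-1))²*1 - 7 = (-20 - 5)²*1 - 7 = (-25)²*1 - 7 = 625*1 - 7 = 625 - 7 = 618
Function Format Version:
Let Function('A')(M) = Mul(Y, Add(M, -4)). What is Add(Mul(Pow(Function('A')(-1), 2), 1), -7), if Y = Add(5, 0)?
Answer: 618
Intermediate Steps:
Y = 5
Function('A')(M) = Add(-20, Mul(5, M)) (Function('A')(M) = Mul(5, Add(M, -4)) = Mul(5, Add(-4, M)) = Add(-20, Mul(5, M)))
Add(Mul(Pow(Function('A')(-1), 2), 1), -7) = Add(Mul(Pow(Add(-20, Mul(5, -1)), 2), 1), -7) = Add(Mul(Pow(Add(-20, -5), 2), 1), -7) = Add(Mul(Pow(-25, 2), 1), -7) = Add(Mul(625, 1), -7) = Add(625, -7) = 618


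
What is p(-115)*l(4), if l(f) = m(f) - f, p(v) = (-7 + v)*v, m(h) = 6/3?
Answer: -28060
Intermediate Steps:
m(h) = 2 (m(h) = 6*(1/3) = 2)
p(v) = v*(-7 + v)
l(f) = 2 - f
p(-115)*l(4) = (-115*(-7 - 115))*(2 - 1*4) = (-115*(-122))*(2 - 4) = 14030*(-2) = -28060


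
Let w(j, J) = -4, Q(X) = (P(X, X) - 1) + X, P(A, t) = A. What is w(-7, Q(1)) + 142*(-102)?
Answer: -14488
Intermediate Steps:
Q(X) = -1 + 2*X (Q(X) = (X - 1) + X = (-1 + X) + X = -1 + 2*X)
w(-7, Q(1)) + 142*(-102) = -4 + 142*(-102) = -4 - 14484 = -14488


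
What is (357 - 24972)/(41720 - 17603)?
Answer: -8205/8039 ≈ -1.0206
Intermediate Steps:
(357 - 24972)/(41720 - 17603) = -24615/24117 = -24615*1/24117 = -8205/8039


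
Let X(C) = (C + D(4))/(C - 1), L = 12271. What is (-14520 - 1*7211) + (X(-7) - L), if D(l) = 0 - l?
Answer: -272005/8 ≈ -34001.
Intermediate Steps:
D(l) = -l
X(C) = (-4 + C)/(-1 + C) (X(C) = (C - 1*4)/(C - 1) = (C - 4)/(-1 + C) = (-4 + C)/(-1 + C))
(-14520 - 1*7211) + (X(-7) - L) = (-14520 - 1*7211) + ((-4 - 7)/(-1 - 7) - 1*12271) = (-14520 - 7211) + (-11/(-8) - 12271) = -21731 + (-1/8*(-11) - 12271) = -21731 + (11/8 - 12271) = -21731 - 98157/8 = -272005/8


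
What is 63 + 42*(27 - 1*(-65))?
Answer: 3927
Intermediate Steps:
63 + 42*(27 - 1*(-65)) = 63 + 42*(27 + 65) = 63 + 42*92 = 63 + 3864 = 3927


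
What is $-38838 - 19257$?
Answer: $-58095$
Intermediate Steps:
$-38838 - 19257 = -58095$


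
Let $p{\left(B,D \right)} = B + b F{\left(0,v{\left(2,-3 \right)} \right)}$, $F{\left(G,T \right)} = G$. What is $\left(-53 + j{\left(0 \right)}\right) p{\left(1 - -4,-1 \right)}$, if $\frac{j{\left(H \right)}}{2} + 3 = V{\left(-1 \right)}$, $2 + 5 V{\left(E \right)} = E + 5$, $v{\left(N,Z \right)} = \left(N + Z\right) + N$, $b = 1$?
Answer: $-291$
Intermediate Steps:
$v{\left(N,Z \right)} = Z + 2 N$
$V{\left(E \right)} = \frac{3}{5} + \frac{E}{5}$ ($V{\left(E \right)} = - \frac{2}{5} + \frac{E + 5}{5} = - \frac{2}{5} + \frac{5 + E}{5} = - \frac{2}{5} + \left(1 + \frac{E}{5}\right) = \frac{3}{5} + \frac{E}{5}$)
$j{\left(H \right)} = - \frac{26}{5}$ ($j{\left(H \right)} = -6 + 2 \left(\frac{3}{5} + \frac{1}{5} \left(-1\right)\right) = -6 + 2 \left(\frac{3}{5} - \frac{1}{5}\right) = -6 + 2 \cdot \frac{2}{5} = -6 + \frac{4}{5} = - \frac{26}{5}$)
$p{\left(B,D \right)} = B$ ($p{\left(B,D \right)} = B + 1 \cdot 0 = B + 0 = B$)
$\left(-53 + j{\left(0 \right)}\right) p{\left(1 - -4,-1 \right)} = \left(-53 - \frac{26}{5}\right) \left(1 - -4\right) = - \frac{291 \left(1 + 4\right)}{5} = \left(- \frac{291}{5}\right) 5 = -291$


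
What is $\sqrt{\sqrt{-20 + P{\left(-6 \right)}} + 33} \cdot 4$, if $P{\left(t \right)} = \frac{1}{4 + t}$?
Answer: $2 \sqrt{132 + 2 i \sqrt{82}} \approx 23.032 + 1.5727 i$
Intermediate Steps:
$\sqrt{\sqrt{-20 + P{\left(-6 \right)}} + 33} \cdot 4 = \sqrt{\sqrt{-20 + \frac{1}{4 - 6}} + 33} \cdot 4 = \sqrt{\sqrt{-20 + \frac{1}{-2}} + 33} \cdot 4 = \sqrt{\sqrt{-20 - \frac{1}{2}} + 33} \cdot 4 = \sqrt{\sqrt{- \frac{41}{2}} + 33} \cdot 4 = \sqrt{\frac{i \sqrt{82}}{2} + 33} \cdot 4 = \sqrt{33 + \frac{i \sqrt{82}}{2}} \cdot 4 = 4 \sqrt{33 + \frac{i \sqrt{82}}{2}}$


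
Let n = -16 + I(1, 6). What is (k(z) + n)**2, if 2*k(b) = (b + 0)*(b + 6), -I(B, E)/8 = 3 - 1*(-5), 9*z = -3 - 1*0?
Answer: 2122849/324 ≈ 6552.0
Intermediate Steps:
z = -1/3 (z = (-3 - 1*0)/9 = (-3 + 0)/9 = (1/9)*(-3) = -1/3 ≈ -0.33333)
I(B, E) = -64 (I(B, E) = -8*(3 - 1*(-5)) = -8*(3 + 5) = -8*8 = -64)
k(b) = b*(6 + b)/2 (k(b) = ((b + 0)*(b + 6))/2 = (b*(6 + b))/2 = b*(6 + b)/2)
n = -80 (n = -16 - 64 = -80)
(k(z) + n)**2 = ((1/2)*(-1/3)*(6 - 1/3) - 80)**2 = ((1/2)*(-1/3)*(17/3) - 80)**2 = (-17/18 - 80)**2 = (-1457/18)**2 = 2122849/324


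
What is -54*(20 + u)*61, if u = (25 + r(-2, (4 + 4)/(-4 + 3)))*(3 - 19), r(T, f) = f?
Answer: 830088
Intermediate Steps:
u = -272 (u = (25 + (4 + 4)/(-4 + 3))*(3 - 19) = (25 + 8/(-1))*(-16) = (25 + 8*(-1))*(-16) = (25 - 8)*(-16) = 17*(-16) = -272)
-54*(20 + u)*61 = -54*(20 - 272)*61 = -(-13608)*61 = -54*(-15372) = 830088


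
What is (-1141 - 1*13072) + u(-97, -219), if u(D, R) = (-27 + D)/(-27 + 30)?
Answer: -42763/3 ≈ -14254.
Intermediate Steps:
u(D, R) = -9 + D/3 (u(D, R) = (-27 + D)/3 = (-27 + D)*(⅓) = -9 + D/3)
(-1141 - 1*13072) + u(-97, -219) = (-1141 - 1*13072) + (-9 + (⅓)*(-97)) = (-1141 - 13072) + (-9 - 97/3) = -14213 - 124/3 = -42763/3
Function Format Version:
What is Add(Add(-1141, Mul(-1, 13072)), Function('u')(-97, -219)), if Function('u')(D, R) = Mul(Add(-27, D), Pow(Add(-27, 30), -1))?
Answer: Rational(-42763, 3) ≈ -14254.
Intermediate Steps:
Function('u')(D, R) = Add(-9, Mul(Rational(1, 3), D)) (Function('u')(D, R) = Mul(Add(-27, D), Pow(3, -1)) = Mul(Add(-27, D), Rational(1, 3)) = Add(-9, Mul(Rational(1, 3), D)))
Add(Add(-1141, Mul(-1, 13072)), Function('u')(-97, -219)) = Add(Add(-1141, Mul(-1, 13072)), Add(-9, Mul(Rational(1, 3), -97))) = Add(Add(-1141, -13072), Add(-9, Rational(-97, 3))) = Add(-14213, Rational(-124, 3)) = Rational(-42763, 3)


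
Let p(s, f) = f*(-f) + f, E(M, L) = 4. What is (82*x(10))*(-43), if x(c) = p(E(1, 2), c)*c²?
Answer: 31734000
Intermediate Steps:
p(s, f) = f - f² (p(s, f) = -f² + f = f - f²)
x(c) = c³*(1 - c) (x(c) = (c*(1 - c))*c² = c³*(1 - c))
(82*x(10))*(-43) = (82*(10³*(1 - 1*10)))*(-43) = (82*(1000*(1 - 10)))*(-43) = (82*(1000*(-9)))*(-43) = (82*(-9000))*(-43) = -738000*(-43) = 31734000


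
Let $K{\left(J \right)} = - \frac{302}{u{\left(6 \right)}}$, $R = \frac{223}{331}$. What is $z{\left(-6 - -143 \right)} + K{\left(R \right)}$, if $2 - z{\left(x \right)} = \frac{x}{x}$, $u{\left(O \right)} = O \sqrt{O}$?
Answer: $1 - \frac{151 \sqrt{6}}{18} \approx -19.548$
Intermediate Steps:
$u{\left(O \right)} = O^{\frac{3}{2}}$
$R = \frac{223}{331}$ ($R = 223 \cdot \frac{1}{331} = \frac{223}{331} \approx 0.67372$)
$K{\left(J \right)} = - \frac{151 \sqrt{6}}{18}$ ($K{\left(J \right)} = - \frac{302}{6^{\frac{3}{2}}} = - \frac{302}{6 \sqrt{6}} = - 302 \frac{\sqrt{6}}{36} = - \frac{151 \sqrt{6}}{18}$)
$z{\left(x \right)} = 1$ ($z{\left(x \right)} = 2 - \frac{x}{x} = 2 - 1 = 1$)
$z{\left(-6 - -143 \right)} + K{\left(R \right)} = 1 - \frac{151 \sqrt{6}}{18}$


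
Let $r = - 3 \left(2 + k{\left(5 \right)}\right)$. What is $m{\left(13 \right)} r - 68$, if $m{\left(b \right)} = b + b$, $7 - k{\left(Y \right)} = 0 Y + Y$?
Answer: $-380$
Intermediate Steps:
$k{\left(Y \right)} = 7 - Y$ ($k{\left(Y \right)} = 7 - \left(0 Y + Y\right) = 7 - \left(0 + Y\right) = 7 - Y$)
$m{\left(b \right)} = 2 b$
$r = -12$ ($r = - 3 \left(2 + \left(7 - 5\right)\right) = - 3 \left(2 + 2\right) = \left(-3\right) 4 = -12$)
$m{\left(13 \right)} r - 68 = 2 \cdot 13 \left(-12\right) - 68 = 26 \left(-12\right) - 68 = -312 - 68 = -380$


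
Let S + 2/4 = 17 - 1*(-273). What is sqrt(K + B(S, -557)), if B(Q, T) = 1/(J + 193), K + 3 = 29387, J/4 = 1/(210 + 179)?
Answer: sqrt(165642237594933)/75081 ≈ 171.42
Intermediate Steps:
J = 4/389 (J = 4/(210 + 179) = 4/389 ≈ 0.010283)
K = 29384 (K = -3 + 29387 = 29384)
S = 579/2 (S = -1/2 + (17 - 1*(-273)) = -1/2 + (17 + 273) = -1/2 + 290 = 579/2 ≈ 289.50)
B(Q, T) = 389/75081 (B(Q, T) = 1/(4/389 + 193) = 1/(75081/389) = 389/75081)
sqrt(K + B(S, -557)) = sqrt(29384 + 389/75081) = sqrt(2206180493/75081) = sqrt(165642237594933)/75081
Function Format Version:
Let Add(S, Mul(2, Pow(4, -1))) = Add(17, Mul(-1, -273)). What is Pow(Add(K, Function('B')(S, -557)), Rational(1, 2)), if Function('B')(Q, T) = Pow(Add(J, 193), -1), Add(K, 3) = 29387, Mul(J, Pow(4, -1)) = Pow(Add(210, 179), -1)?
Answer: Mul(Rational(1, 75081), Pow(165642237594933, Rational(1, 2))) ≈ 171.42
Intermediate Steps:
J = Rational(4, 389) (J = Mul(4, Pow(Add(210, 179), -1)) = Mul(4, Pow(389, -1)) = Mul(4, Rational(1, 389)) = Rational(4, 389) ≈ 0.010283)
K = 29384 (K = Add(-3, 29387) = 29384)
S = Rational(579, 2) (S = Add(Rational(-1, 2), Add(17, Mul(-1, -273))) = Add(Rational(-1, 2), Add(17, 273)) = Add(Rational(-1, 2), 290) = Rational(579, 2) ≈ 289.50)
Function('B')(Q, T) = Rational(389, 75081) (Function('B')(Q, T) = Pow(Add(Rational(4, 389), 193), -1) = Pow(Rational(75081, 389), -1) = Rational(389, 75081))
Pow(Add(K, Function('B')(S, -557)), Rational(1, 2)) = Pow(Add(29384, Rational(389, 75081)), Rational(1, 2)) = Pow(Rational(2206180493, 75081), Rational(1, 2)) = Mul(Rational(1, 75081), Pow(165642237594933, Rational(1, 2)))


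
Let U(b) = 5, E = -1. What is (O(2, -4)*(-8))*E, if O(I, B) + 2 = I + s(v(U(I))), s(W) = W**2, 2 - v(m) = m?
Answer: 72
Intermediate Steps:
v(m) = 2 - m
O(I, B) = 7 + I (O(I, B) = -2 + (I + (2 - 1*5)**2) = -2 + (I + (2 - 5)**2) = -2 + (I + (-3)**2) = -2 + (I + 9) = -2 + (9 + I) = 7 + I)
(O(2, -4)*(-8))*E = ((7 + 2)*(-8))*(-1) = (9*(-8))*(-1) = -72*(-1) = 72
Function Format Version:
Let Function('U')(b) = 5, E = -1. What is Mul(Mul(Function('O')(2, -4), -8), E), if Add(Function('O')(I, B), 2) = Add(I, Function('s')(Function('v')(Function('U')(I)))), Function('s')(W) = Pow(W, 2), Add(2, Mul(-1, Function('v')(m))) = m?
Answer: 72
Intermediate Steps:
Function('v')(m) = Add(2, Mul(-1, m))
Function('O')(I, B) = Add(7, I) (Function('O')(I, B) = Add(-2, Add(I, Pow(Add(2, Mul(-1, 5)), 2))) = Add(-2, Add(I, Pow(Add(2, -5), 2))) = Add(-2, Add(I, Pow(-3, 2))) = Add(-2, Add(I, 9)) = Add(-2, Add(9, I)) = Add(7, I))
Mul(Mul(Function('O')(2, -4), -8), E) = Mul(Mul(Add(7, 2), -8), -1) = Mul(Mul(9, -8), -1) = Mul(-72, -1) = 72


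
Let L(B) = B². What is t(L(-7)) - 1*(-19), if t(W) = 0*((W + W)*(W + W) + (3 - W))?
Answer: 19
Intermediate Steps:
t(W) = 0 (t(W) = 0*((2*W)*(2*W) + (3 - W)) = 0*(4*W² + (3 - W)) = 0*(3 - W + 4*W²) = 0)
t(L(-7)) - 1*(-19) = 0 - 1*(-19) = 0 + 19 = 19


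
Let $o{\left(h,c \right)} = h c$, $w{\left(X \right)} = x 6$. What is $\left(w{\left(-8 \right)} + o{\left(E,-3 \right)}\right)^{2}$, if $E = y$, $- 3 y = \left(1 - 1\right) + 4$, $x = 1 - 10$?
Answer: $2500$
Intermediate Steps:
$x = -9$ ($x = 1 - 10 = -9$)
$y = - \frac{4}{3}$ ($y = - \frac{\left(1 - 1\right) + 4}{3} = - \frac{0 + 4}{3} = \left(- \frac{1}{3}\right) 4 = - \frac{4}{3} \approx -1.3333$)
$E = - \frac{4}{3} \approx -1.3333$
$w{\left(X \right)} = -54$ ($w{\left(X \right)} = \left(-9\right) 6 = -54$)
$o{\left(h,c \right)} = c h$
$\left(w{\left(-8 \right)} + o{\left(E,-3 \right)}\right)^{2} = \left(-54 - -4\right)^{2} = \left(-54 + 4\right)^{2} = \left(-50\right)^{2} = 2500$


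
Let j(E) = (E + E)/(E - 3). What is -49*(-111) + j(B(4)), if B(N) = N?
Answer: 5447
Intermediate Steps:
j(E) = 2*E/(-3 + E) (j(E) = (2*E)/(-3 + E) = 2*E/(-3 + E))
-49*(-111) + j(B(4)) = -49*(-111) + 2*4/(-3 + 4) = 5439 + 2*4/1 = 5439 + 2*4*1 = 5439 + 8 = 5447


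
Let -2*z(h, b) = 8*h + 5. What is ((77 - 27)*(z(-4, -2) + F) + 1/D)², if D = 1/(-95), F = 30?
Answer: 4326400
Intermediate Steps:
D = -1/95 ≈ -0.010526
z(h, b) = -5/2 - 4*h (z(h, b) = -(8*h + 5)/2 = -(5 + 8*h)/2 = -5/2 - 4*h)
((77 - 27)*(z(-4, -2) + F) + 1/D)² = ((77 - 27)*((-5/2 - 4*(-4)) + 30) + 1/(-1/95))² = (50*((-5/2 + 16) + 30) - 95)² = (50*(27/2 + 30) - 95)² = (50*(87/2) - 95)² = (2175 - 95)² = 2080² = 4326400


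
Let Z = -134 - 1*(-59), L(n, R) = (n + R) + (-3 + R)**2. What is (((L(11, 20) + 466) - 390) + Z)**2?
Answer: 103041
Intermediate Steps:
L(n, R) = R + n + (-3 + R)**2 (L(n, R) = (R + n) + (-3 + R)**2 = R + n + (-3 + R)**2)
Z = -75 (Z = -134 + 59 = -75)
(((L(11, 20) + 466) - 390) + Z)**2 = ((((20 + 11 + (-3 + 20)**2) + 466) - 390) - 75)**2 = ((((20 + 11 + 17**2) + 466) - 390) - 75)**2 = ((((20 + 11 + 289) + 466) - 390) - 75)**2 = (((320 + 466) - 390) - 75)**2 = ((786 - 390) - 75)**2 = (396 - 75)**2 = 321**2 = 103041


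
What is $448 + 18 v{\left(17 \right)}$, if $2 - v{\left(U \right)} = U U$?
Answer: $-4718$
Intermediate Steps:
$v{\left(U \right)} = 2 - U^{2}$ ($v{\left(U \right)} = 2 - U U = 2 - U^{2}$)
$448 + 18 v{\left(17 \right)} = 448 + 18 \left(2 - 17^{2}\right) = 448 + 18 \left(2 - 289\right) = 448 + 18 \left(-287\right) = 448 - 5166 = -4718$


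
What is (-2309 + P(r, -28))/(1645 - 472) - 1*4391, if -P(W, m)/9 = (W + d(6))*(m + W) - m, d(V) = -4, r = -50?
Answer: -5191112/1173 ≈ -4425.5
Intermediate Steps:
P(W, m) = 9*m - 9*(-4 + W)*(W + m) (P(W, m) = -9*((W - 4)*(m + W) - m) = -9*((-4 + W)*(W + m) - m) = -9*(-m + (-4 + W)*(W + m)) = 9*m - 9*(-4 + W)*(W + m))
(-2309 + P(r, -28))/(1645 - 472) - 1*4391 = (-2309 + (-9*(-50)² + 36*(-50) + 45*(-28) - 9*(-50)*(-28)))/(1645 - 472) - 1*4391 = (-2309 + (-9*2500 - 1800 - 1260 - 12600))/1173 - 4391 = (-2309 + (-22500 - 1800 - 1260 - 12600))*(1/1173) - 4391 = (-2309 - 38160)*(1/1173) - 4391 = -40469*1/1173 - 4391 = -40469/1173 - 4391 = -5191112/1173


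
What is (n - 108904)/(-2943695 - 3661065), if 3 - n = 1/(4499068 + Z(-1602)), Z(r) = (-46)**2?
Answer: 98036687757/5945848007168 ≈ 0.016488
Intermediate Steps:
Z(r) = 2116
n = 13503551/4501184 (n = 3 - 1/(4499068 + 2116) = 3 - 1/4501184 = 13503551/4501184 ≈ 3.0000)
(n - 108904)/(-2943695 - 3661065) = (13503551/4501184 - 108904)/(-2943695 - 3661065) = -490183438785/4501184/(-6604760) = -490183438785/4501184*(-1/6604760) = 98036687757/5945848007168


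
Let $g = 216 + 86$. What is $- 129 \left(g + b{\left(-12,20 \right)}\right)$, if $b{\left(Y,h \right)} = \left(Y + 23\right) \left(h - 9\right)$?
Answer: $-54567$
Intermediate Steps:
$b{\left(Y,h \right)} = \left(-9 + h\right) \left(23 + Y\right)$ ($b{\left(Y,h \right)} = \left(23 + Y\right) \left(-9 + h\right) = \left(-9 + h\right) \left(23 + Y\right)$)
$g = 302$
$- 129 \left(g + b{\left(-12,20 \right)}\right) = - 129 \left(302 - -121\right) = - 129 \left(302 + \left(-207 + 108 + 460 - 240\right)\right) = - 129 \left(302 + 121\right) = \left(-129\right) 423 = -54567$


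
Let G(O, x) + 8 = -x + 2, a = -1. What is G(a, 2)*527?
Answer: -4216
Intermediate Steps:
G(O, x) = -6 - x (G(O, x) = -8 + (-x + 2) = -8 + (2 - x) = -6 - x)
G(a, 2)*527 = (-6 - 1*2)*527 = (-6 - 2)*527 = -8*527 = -4216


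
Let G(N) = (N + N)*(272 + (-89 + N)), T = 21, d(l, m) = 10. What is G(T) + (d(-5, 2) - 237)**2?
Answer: 60097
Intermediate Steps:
G(N) = 2*N*(183 + N) (G(N) = (2*N)*(183 + N) = 2*N*(183 + N))
G(T) + (d(-5, 2) - 237)**2 = 2*21*(183 + 21) + (10 - 237)**2 = 2*21*204 + (-227)**2 = 8568 + 51529 = 60097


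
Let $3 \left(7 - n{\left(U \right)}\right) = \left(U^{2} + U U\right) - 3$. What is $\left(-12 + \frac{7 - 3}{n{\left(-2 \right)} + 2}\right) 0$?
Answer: $0$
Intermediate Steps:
$n{\left(U \right)} = 8 - \frac{2 U^{2}}{3}$ ($n{\left(U \right)} = 7 - \frac{\left(U^{2} + U U\right) - 3}{3} = 7 - \frac{\left(U^{2} + U^{2}\right) - 3}{3} = 7 - \frac{2 U^{2} - 3}{3} = 7 - \frac{-3 + 2 U^{2}}{3} = 7 - \left(-1 + \frac{2 U^{2}}{3}\right) = 8 - \frac{2 U^{2}}{3}$)
$\left(-12 + \frac{7 - 3}{n{\left(-2 \right)} + 2}\right) 0 = \left(-12 + \frac{7 - 3}{\left(8 - \frac{2 \left(-2\right)^{2}}{3}\right) + 2}\right) 0 = \left(-12 + \frac{4}{\left(8 - \frac{8}{3}\right) + 2}\right) 0 = \left(-12 + \frac{4}{\frac{16}{3} + 2}\right) 0 = \left(-12 + \frac{4}{\frac{22}{3}}\right) 0 = \left(-12 + 4 \cdot \frac{3}{22}\right) 0 = \left(-12 + \frac{6}{11}\right) 0 = \left(- \frac{126}{11}\right) 0 = 0$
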